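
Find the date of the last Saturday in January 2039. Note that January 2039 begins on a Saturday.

2039-01-29

January 2039 begins on a Saturday, so the first Saturday is January 1.
January 2039 has 31 days. Adding weeks: 1, 8, 15, 22, 29 — the last one ≤ 31 is the 29th.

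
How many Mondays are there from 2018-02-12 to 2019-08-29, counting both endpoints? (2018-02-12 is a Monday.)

81

2018-02-12 is a Monday; the first Monday on or after it is 2018-02-12.
From 2018-02-12 to 2019-08-29: 322 + 241 = 563 days (rest of 2018, to 2019-08-29 in 2019).
563 ÷ 7 = 80 full weeks with remainder 3, so 80 more Mondays after the first → 81.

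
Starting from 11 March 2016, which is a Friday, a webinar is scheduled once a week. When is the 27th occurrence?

The 27th occurrence is 26 intervals after the first: 26 × 7 = 182 days after 11 March 2016.
March has 31 days — 20 days to the end of March leaves 162.
April has 30 days (132 left).
May has 31 days (101 left).
June has 30 days (71 left).
July has 31 days (40 left).
August has 31 days (9 left).
9 days into September → 9 September 2016.

9 September 2016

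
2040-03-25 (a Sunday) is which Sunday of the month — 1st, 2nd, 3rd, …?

Day 25 falls in week ⌈25/7⌉ of the month.
Days 1–7 hold the 1st Sunday, 8–14 the 2nd, 15–21 the 3rd, 22–28 the 4th, 29–31 the 5th.
25 is in the range for the 4th.

4th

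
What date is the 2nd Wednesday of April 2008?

April 2008 begins on a Tuesday, so the first Wednesday is April 2 (1 day later).
The 2nd Wednesday is 1 weeks later: 2 + 7 = 9.

April 9, 2008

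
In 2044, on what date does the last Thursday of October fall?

October 2044 begins on a Saturday, so the first Thursday is October 6 (5 days later).
October 2044 has 31 days. Adding weeks: 6, 13, 20, 27 — the last one ≤ 31 is the 27th.

27 October 2044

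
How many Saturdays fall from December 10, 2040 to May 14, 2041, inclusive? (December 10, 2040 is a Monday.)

December 10, 2040 is a Monday; the first Saturday on or after it is December 15, 2040 (5 days later).
From December 15, 2040 to May 14, 2041: 16 + 31 + 28 + 31 + 30 + 14 = 150 days (rest of December, January, February, March, April, May).
150 ÷ 7 = 21 full weeks with remainder 3, so 21 more Saturdays after the first → 22.

22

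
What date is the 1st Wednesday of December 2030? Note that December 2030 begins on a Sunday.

December 2030 begins on a Sunday, so the first Wednesday is December 4 (3 days later).

4 December 2030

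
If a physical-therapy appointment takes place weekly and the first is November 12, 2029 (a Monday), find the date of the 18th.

March 11, 2030

The 18th occurrence is 17 intervals after the first: 17 × 7 = 119 days after November 12, 2029.
November has 30 days — 18 days to the end of November leaves 101.
December has 31 days (70 left).
January has 31 days (39 left).
February has 28 days (11 left).
11 days into March → March 11, 2030.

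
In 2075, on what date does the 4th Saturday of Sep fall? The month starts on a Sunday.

Sep 2075 begins on a Sunday, so the first Saturday is Sep 7 (6 days later).
The 4th Saturday is 3 weeks later: 7 + 21 = 28.

Sep 28, 2075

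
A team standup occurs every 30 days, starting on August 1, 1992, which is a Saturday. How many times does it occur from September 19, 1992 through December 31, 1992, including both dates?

4

Occurrences land 30·i days after August 1, 1992 for i = 0, 1, 2, …
September 19, 1992 is 49 days after the start; 49 ÷ 30 = 1 remainder 19; since the remainder is 19, round up to i = 2. First occurrence in the window: #3 on September 30, 1992 (2×30 = 60 days in).
December 31, 1992 is 152 days after the start; 152 ÷ 30 = 5 remainder 2. Last occurrence in the window: #6 on December 29, 1992.
Occurrences #3 through #6: 4 in total.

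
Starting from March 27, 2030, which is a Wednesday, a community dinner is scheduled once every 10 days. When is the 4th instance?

The 4th occurrence is 3 intervals after the first: 3 × 10 = 30 days after March 27, 2030.
March has 31 days — 4 days to the end of March leaves 26.
26 days into April → April 26, 2030.

April 26, 2030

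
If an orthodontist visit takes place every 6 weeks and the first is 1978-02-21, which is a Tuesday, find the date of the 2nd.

The 2nd occurrence is 1 interval after the first: 1 × 42 = 42 days after 1978-02-21.
February has 28 days — 7 days to the end of February leaves 35.
March has 31 days (4 left).
4 days into April → 1978-04-04.

1978-04-04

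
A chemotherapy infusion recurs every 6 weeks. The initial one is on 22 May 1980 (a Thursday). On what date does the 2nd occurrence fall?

3 July 1980

The 2nd occurrence is 1 interval after the first: 1 × 42 = 42 days after 22 May 1980.
May has 31 days — 9 days to the end of May leaves 33.
June has 30 days (3 left).
3 days into July → 3 July 1980.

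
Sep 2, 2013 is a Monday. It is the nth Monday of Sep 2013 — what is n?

Day 2 falls in week ⌈2/7⌉ of the month.
Days 1–7 hold the 1st Monday, 8–14 the 2nd, 15–21 the 3rd, 22–28 the 4th, 29–31 the 5th.
2 is in the range for the 1st.

1st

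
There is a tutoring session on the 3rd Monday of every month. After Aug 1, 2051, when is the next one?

Aug 2051 starts on a Tuesday; its first Monday is the 7th, so the 3rd Monday is the 21st — Aug 21, 2051.
Aug 21, 2051 is after Aug 1, 2051, so that is the next one.

Aug 21, 2051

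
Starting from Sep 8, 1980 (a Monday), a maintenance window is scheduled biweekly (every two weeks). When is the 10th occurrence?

The 10th occurrence is 9 intervals after the first: 9 × 14 = 126 days after Sep 8, 1980.
Sep has 30 days — 22 days to the end of Sep leaves 104.
Oct has 31 days (73 left).
Nov has 30 days (43 left).
Dec has 31 days (12 left).
12 days into Jan → Jan 12, 1981.

Jan 12, 1981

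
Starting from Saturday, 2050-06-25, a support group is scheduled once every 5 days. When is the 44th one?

2051-01-26

The 44th occurrence is 43 intervals after the first: 43 × 5 = 215 days after 2050-06-25.
June has 30 days — 5 days to the end of June leaves 210.
July has 31 days (179 left).
August has 31 days (148 left).
September has 30 days (118 left).
October has 31 days (87 left).
November has 30 days (57 left).
December has 31 days (26 left).
26 days into January → 2051-01-26.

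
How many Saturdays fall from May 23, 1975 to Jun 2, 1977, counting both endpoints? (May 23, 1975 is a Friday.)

May 23, 1975 is a Friday; the first Saturday on or after it is May 24, 1975 (1 day later).
From May 24, 1975 to Jun 2, 1977: 221 + 366 + 153 = 740 days (rest of 1975, 1976, to Jun 2, 1977 in 1977).
740 ÷ 7 = 105 full weeks with remainder 5, so 105 more Saturdays after the first → 106.

106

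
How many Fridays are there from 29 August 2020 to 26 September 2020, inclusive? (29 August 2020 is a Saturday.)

29 August 2020 is a Saturday; the first Friday on or after it is 4 September 2020 (6 days later).
From 4 September 2020 to 26 September 2020 is 26 − 4 = 22 days.
22 ÷ 7 = 3 full weeks with remainder 1, so 3 more Fridays after the first → 4.

4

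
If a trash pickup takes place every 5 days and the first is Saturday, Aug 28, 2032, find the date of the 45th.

The 45th occurrence is 44 intervals after the first: 44 × 5 = 220 days after Aug 28, 2032.
Aug has 31 days — 3 days to the end of Aug leaves 217.
Sep has 30 days (187 left).
Oct has 31 days (156 left).
Nov has 30 days (126 left).
Dec has 31 days (95 left).
Jan has 31 days (64 left).
Feb has 28 days (36 left).
Mar has 31 days (5 left).
5 days into Apr → Apr 5, 2033.

Apr 5, 2033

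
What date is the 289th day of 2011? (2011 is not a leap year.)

Oct 16, 2011

Jan has 31 days (289 − 31 = 258 remain).
Feb has 28 days (258 − 28 = 230 remain).
Mar has 31 days (230 − 31 = 199 remain).
Apr has 30 days (199 − 30 = 169 remain).
May has 31 days (169 − 31 = 138 remain).
Jun has 30 days (138 − 30 = 108 remain).
Jul has 31 days (108 − 31 = 77 remain).
Aug has 31 days (77 − 31 = 46 remain).
Sep has 30 days (46 − 30 = 16 remain).
16 into Oct → Oct 16.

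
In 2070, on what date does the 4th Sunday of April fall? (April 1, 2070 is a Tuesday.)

April 27, 2070

April 2070 begins on a Tuesday, so the first Sunday is April 6 (5 days later).
The 4th Sunday is 3 weeks later: 6 + 21 = 27.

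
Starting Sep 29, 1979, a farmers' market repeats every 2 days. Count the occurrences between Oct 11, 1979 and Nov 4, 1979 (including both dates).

Occurrences land 2·i days after Sep 29, 1979 for i = 0, 1, 2, …
Oct 11, 1979 is 12 days after the start; 12 ÷ 2 = 6 remainder 0. First occurrence in the window: #7 on Oct 11, 1979 (6×2 = 12 days in).
Nov 4, 1979 is 36 days after the start; 36 ÷ 2 = 18 remainder 0. Last occurrence in the window: #19 on Nov 4, 1979.
Occurrences #7 through #19: 13 in total.

13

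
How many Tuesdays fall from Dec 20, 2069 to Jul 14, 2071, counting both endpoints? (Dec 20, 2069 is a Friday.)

82

Dec 20, 2069 is a Friday; the first Tuesday on or after it is Dec 24, 2069 (4 days later).
From Dec 24, 2069 to Jul 14, 2071: 7 + 365 + 195 = 567 days (rest of 2069, 2070, to Jul 14, 2071 in 2071).
567 ÷ 7 = 81 full weeks with remainder 0, so 81 more Tuesdays after the first → 82.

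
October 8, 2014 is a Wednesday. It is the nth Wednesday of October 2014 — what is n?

Day 8 falls in week ⌈8/7⌉ of the month.
Days 1–7 hold the 1st Wednesday, 8–14 the 2nd, 15–21 the 3rd, 22–28 the 4th, 29–31 the 5th.
8 is in the range for the 2nd.

2nd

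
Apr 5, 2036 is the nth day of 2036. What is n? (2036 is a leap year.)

96

Days in months before Apr: 31 + 29 + 31 = 91.
Plus 5 days into Apr → day 96.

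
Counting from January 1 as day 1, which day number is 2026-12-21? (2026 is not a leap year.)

Days in months before December: 31 + 28 + 31 + 30 + 31 + 30 + 31 + 31 + 30 + 31 + 30 = 334.
Plus 21 days into December → day 355.

355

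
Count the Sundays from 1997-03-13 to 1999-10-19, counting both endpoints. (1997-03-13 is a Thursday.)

136

1997-03-13 is a Thursday; the first Sunday on or after it is 1997-03-16 (3 days later).
From 1997-03-16 to 1999-10-19: 290 + 365 + 292 = 947 days (rest of 1997, 1998, to 1999-10-19 in 1999).
947 ÷ 7 = 135 full weeks with remainder 2, so 135 more Sundays after the first → 136.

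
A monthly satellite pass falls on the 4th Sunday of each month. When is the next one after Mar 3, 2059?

Mar 23, 2059

Mar 2059 starts on a Saturday; its first Sunday is the 2nd, so the 4th Sunday is the 23rd — Mar 23, 2059.
Mar 23, 2059 is after Mar 3, 2059, so that is the next one.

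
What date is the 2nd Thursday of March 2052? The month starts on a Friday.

2052-03-14

March 2052 begins on a Friday, so the first Thursday is March 7 (6 days later).
The 2nd Thursday is 1 weeks later: 7 + 7 = 14.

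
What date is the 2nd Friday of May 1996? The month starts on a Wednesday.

May 10, 1996

May 1996 begins on a Wednesday, so the first Friday is May 3 (2 days later).
The 2nd Friday is 1 weeks later: 3 + 7 = 10.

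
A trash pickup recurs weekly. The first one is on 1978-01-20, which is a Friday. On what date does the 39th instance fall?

1978-10-13

The 39th occurrence is 38 intervals after the first: 38 × 7 = 266 days after 1978-01-20.
January has 31 days — 11 days to the end of January leaves 255.
February has 28 days (227 left).
March has 31 days (196 left).
April has 30 days (166 left).
May has 31 days (135 left).
June has 30 days (105 left).
July has 31 days (74 left).
August has 31 days (43 left).
September has 30 days (13 left).
13 days into October → 1978-10-13.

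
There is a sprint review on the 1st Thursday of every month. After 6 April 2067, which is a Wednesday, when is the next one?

7 April 2067

April 2067 starts on a Friday, so its 1st Thursday is 7 April 2067 (6 days in).
7 April 2067 is after 6 April 2067, so that is the next one.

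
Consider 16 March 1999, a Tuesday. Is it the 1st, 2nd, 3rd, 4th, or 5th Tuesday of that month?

Day 16 falls in week ⌈16/7⌉ of the month.
Days 1–7 hold the 1st Tuesday, 8–14 the 2nd, 15–21 the 3rd, 22–28 the 4th, 29–31 the 5th.
16 is in the range for the 3rd.

3rd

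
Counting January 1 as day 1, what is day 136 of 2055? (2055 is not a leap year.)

January has 31 days (136 − 31 = 105 remain).
February has 28 days (105 − 28 = 77 remain).
March has 31 days (77 − 31 = 46 remain).
April has 30 days (46 − 30 = 16 remain).
16 into May → May 16.

16 May 2055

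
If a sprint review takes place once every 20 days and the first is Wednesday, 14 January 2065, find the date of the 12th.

The 12th occurrence is 11 intervals after the first: 11 × 20 = 220 days after 14 January 2065.
January has 31 days — 17 days to the end of January leaves 203.
February has 28 days (175 left).
March has 31 days (144 left).
April has 30 days (114 left).
May has 31 days (83 left).
June has 30 days (53 left).
July has 31 days (22 left).
22 days into August → 22 August 2065.

22 August 2065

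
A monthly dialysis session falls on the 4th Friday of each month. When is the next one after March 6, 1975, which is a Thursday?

March 1975 starts on a Saturday; its first Friday is the 7th, so the 4th Friday is the 28th — March 28, 1975.
March 28, 1975 is after March 6, 1975, so that is the next one.

March 28, 1975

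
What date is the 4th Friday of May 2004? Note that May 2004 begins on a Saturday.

May 2004 begins on a Saturday, so the first Friday is May 7 (6 days later).
The 4th Friday is 3 weeks later: 7 + 21 = 28.

28 May 2004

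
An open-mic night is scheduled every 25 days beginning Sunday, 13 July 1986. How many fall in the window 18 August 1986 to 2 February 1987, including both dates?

Occurrences land 25·i days after 13 July 1986 for i = 0, 1, 2, …
18 August 1986 is 36 days after the start; 36 ÷ 25 = 1 remainder 11; since the remainder is 11, round up to i = 2. First occurrence in the window: #3 on 1 September 1986 (2×25 = 50 days in).
2 February 1987 is 204 days after the start; 204 ÷ 25 = 8 remainder 4. Last occurrence in the window: #9 on 29 January 1987.
Occurrences #3 through #9: 7 in total.

7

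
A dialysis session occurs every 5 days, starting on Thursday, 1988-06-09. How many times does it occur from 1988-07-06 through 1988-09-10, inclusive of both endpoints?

Occurrences land 5·i days after 1988-06-09 for i = 0, 1, 2, …
1988-07-06 is 27 days after the start; 27 ÷ 5 = 5 remainder 2; since the remainder is 2, round up to i = 6. First occurrence in the window: #7 on 1988-07-09 (6×5 = 30 days in).
1988-09-10 is 93 days after the start; 93 ÷ 5 = 18 remainder 3. Last occurrence in the window: #19 on 1988-09-07.
Occurrences #7 through #19: 13 in total.

13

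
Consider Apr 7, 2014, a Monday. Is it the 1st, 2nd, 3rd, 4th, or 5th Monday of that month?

1st

Day 7 falls in week ⌈7/7⌉ of the month.
Days 1–7 hold the 1st Monday, 8–14 the 2nd, 15–21 the 3rd, 22–28 the 4th, 29–31 the 5th.
7 is in the range for the 1st.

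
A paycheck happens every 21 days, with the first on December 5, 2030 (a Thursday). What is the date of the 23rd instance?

The 23rd occurrence is 22 intervals after the first: 22 × 21 = 462 days after December 5, 2030.
December has 31 days — 26 days to the end of December leaves 436.
2031 has 365 days (71 left).
January has 31 days (40 left).
February has 29 days (11 left).
11 days into March → March 11, 2032.

March 11, 2032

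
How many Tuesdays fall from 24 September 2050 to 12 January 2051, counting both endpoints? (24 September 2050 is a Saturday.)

24 September 2050 is a Saturday; the first Tuesday on or after it is 27 September 2050 (3 days later).
From 27 September 2050 to 12 January 2051: 3 + 31 + 30 + 31 + 12 = 107 days (rest of September, October, November, December, January).
107 ÷ 7 = 15 full weeks with remainder 2, so 15 more Tuesdays after the first → 16.

16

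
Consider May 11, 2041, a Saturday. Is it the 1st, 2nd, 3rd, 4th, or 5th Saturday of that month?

2nd

Day 11 falls in week ⌈11/7⌉ of the month.
Days 1–7 hold the 1st Saturday, 8–14 the 2nd, 15–21 the 3rd, 22–28 the 4th, 29–31 the 5th.
11 is in the range for the 2nd.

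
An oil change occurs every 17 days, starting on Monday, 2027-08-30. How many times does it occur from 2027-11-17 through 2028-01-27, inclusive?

Occurrences land 17·i days after 2027-08-30 for i = 0, 1, 2, …
2027-11-17 is 79 days after the start; 79 ÷ 17 = 4 remainder 11; since the remainder is 11, round up to i = 5. First occurrence in the window: #6 on 2027-11-23 (5×17 = 85 days in).
2028-01-27 is 150 days after the start; 150 ÷ 17 = 8 remainder 14. Last occurrence in the window: #9 on 2028-01-13.
Occurrences #6 through #9: 4 in total.

4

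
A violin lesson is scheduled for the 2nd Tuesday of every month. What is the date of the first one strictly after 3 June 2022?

June 2022 starts on a Wednesday; its first Tuesday is the 7th, so the 2nd Tuesday is the 14th — 14 June 2022.
14 June 2022 is after 3 June 2022, so that is the next one.

14 June 2022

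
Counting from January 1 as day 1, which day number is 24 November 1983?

Days in months before November: 31 + 28 + 31 + 30 + 31 + 30 + 31 + 31 + 30 + 31 = 304.
Plus 24 days into November → day 328.

328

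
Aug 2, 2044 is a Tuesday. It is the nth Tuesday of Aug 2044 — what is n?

1st

Day 2 falls in week ⌈2/7⌉ of the month.
Days 1–7 hold the 1st Tuesday, 8–14 the 2nd, 15–21 the 3rd, 22–28 the 4th, 29–31 the 5th.
2 is in the range for the 1st.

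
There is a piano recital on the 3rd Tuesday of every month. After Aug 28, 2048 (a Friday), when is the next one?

Aug 2048 starts on a Saturday; its first Tuesday is the 4th, so the 3rd Tuesday is the 18th — Aug 18, 2048.
That is not after Aug 28, 2048, so look at Sep 2048.
Sep 2048 starts on a Tuesday; its first Tuesday is the 1st, so the 3rd Tuesday is the 15th — Sep 15, 2048.

Sep 15, 2048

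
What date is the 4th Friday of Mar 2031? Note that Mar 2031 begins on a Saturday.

Mar 2031 begins on a Saturday, so the first Friday is Mar 7 (6 days later).
The 4th Friday is 3 weeks later: 7 + 21 = 28.

Mar 28, 2031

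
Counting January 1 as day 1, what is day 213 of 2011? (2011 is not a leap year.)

January has 31 days (213 − 31 = 182 remain).
February has 28 days (182 − 28 = 154 remain).
March has 31 days (154 − 31 = 123 remain).
April has 30 days (123 − 30 = 93 remain).
May has 31 days (93 − 31 = 62 remain).
June has 30 days (62 − 30 = 32 remain).
July has 31 days (32 − 31 = 1 remain).
1 into August → August 1.

1 August 2011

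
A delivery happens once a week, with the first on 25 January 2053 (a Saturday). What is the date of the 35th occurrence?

20 September 2053

The 35th occurrence is 34 intervals after the first: 34 × 7 = 238 days after 25 January 2053.
January has 31 days — 6 days to the end of January leaves 232.
February has 28 days (204 left).
March has 31 days (173 left).
April has 30 days (143 left).
May has 31 days (112 left).
June has 30 days (82 left).
July has 31 days (51 left).
August has 31 days (20 left).
20 days into September → 20 September 2053.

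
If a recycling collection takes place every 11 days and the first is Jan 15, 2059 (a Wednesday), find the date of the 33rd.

Jan 2, 2060

The 33rd occurrence is 32 intervals after the first: 32 × 11 = 352 days after Jan 15, 2059.
Jan has 31 days — 16 days to the end of Jan leaves 336.
Feb has 28 days (308 left).
Mar has 31 days (277 left).
Apr has 30 days (247 left).
May has 31 days (216 left).
Jun has 30 days (186 left).
Jul has 31 days (155 left).
Aug has 31 days (124 left).
Sep has 30 days (94 left).
Oct has 31 days (63 left).
Nov has 30 days (33 left).
Dec has 31 days (2 left).
2 days into Jan → Jan 2, 2060.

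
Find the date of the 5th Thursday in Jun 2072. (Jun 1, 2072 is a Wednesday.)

Jun 2072 begins on a Wednesday, so the first Thursday is Jun 2 (1 day later).
The 5th Thursday is 4 weeks later: 2 + 28 = 30.

Jun 30, 2072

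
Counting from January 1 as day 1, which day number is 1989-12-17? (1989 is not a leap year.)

Days in months before December: 31 + 28 + 31 + 30 + 31 + 30 + 31 + 31 + 30 + 31 + 30 = 334.
Plus 17 days into December → day 351.

351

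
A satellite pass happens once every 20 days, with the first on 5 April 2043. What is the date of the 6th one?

14 July 2043

The 6th occurrence is 5 intervals after the first: 5 × 20 = 100 days after 5 April 2043.
April has 30 days — 25 days to the end of April leaves 75.
May has 31 days (44 left).
June has 30 days (14 left).
14 days into July → 14 July 2043.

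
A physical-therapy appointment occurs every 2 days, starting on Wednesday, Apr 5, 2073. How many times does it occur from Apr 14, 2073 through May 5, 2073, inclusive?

11

Occurrences land 2·i days after Apr 5, 2073 for i = 0, 1, 2, …
Apr 14, 2073 is 9 days after the start; 9 ÷ 2 = 4 remainder 1; since the remainder is 1, round up to i = 5. First occurrence in the window: #6 on Apr 15, 2073 (5×2 = 10 days in).
May 5, 2073 is 30 days after the start; 30 ÷ 2 = 15 remainder 0. Last occurrence in the window: #16 on May 5, 2073.
Occurrences #6 through #16: 11 in total.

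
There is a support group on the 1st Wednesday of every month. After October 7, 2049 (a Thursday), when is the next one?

October 2049 starts on a Friday, so its 1st Wednesday is October 6, 2049 (5 days in).
That is not after October 7, 2049, so look at November 2049.
November 2049 starts on a Monday, so its 1st Wednesday is November 3, 2049 (2 days in).

November 3, 2049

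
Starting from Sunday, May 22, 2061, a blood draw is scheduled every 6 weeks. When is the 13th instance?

Oct 8, 2062

The 13th occurrence is 12 intervals after the first: 12 × 42 = 504 days after May 22, 2061.
May has 31 days — 9 days to the end of May leaves 495.
From end of May to end of 2061 is 214 days (281 left).
Jan has 31 days (250 left).
Feb has 28 days (222 left).
Mar has 31 days (191 left).
Apr has 30 days (161 left).
May has 31 days (130 left).
Jun has 30 days (100 left).
Jul has 31 days (69 left).
Aug has 31 days (38 left).
Sep has 30 days (8 left).
8 days into Oct → Oct 8, 2062.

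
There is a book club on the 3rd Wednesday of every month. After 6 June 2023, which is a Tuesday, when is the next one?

June 2023 starts on a Thursday; its first Wednesday is the 7th, so the 3rd Wednesday is the 21st — 21 June 2023.
21 June 2023 is after 6 June 2023, so that is the next one.

21 June 2023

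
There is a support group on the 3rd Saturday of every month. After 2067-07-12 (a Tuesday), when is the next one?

2067-07-16

July 2067 starts on a Friday; its first Saturday is the 2nd, so the 3rd Saturday is the 16th — 2067-07-16.
2067-07-16 is after 2067-07-12, so that is the next one.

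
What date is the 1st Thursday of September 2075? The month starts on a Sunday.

September 5, 2075

September 2075 begins on a Sunday, so the first Thursday is September 5 (4 days later).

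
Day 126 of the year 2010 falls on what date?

January has 31 days (126 − 31 = 95 remain).
February has 28 days (95 − 28 = 67 remain).
March has 31 days (67 − 31 = 36 remain).
April has 30 days (36 − 30 = 6 remain).
6 into May → May 6.

2010-05-06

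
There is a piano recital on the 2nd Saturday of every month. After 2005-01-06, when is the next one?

2005-01-08

January 2005 starts on a Saturday; its first Saturday is the 1st, so the 2nd Saturday is the 8th — 2005-01-08.
2005-01-08 is after 2005-01-06, so that is the next one.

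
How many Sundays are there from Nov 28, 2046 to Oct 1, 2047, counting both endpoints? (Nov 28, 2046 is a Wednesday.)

Nov 28, 2046 is a Wednesday; the first Sunday on or after it is Dec 2, 2046 (4 days later).
From Dec 2, 2046 to Oct 1, 2047: 29 + 31 + 28 + 31 + 30 + 31 + 30 + 31 + 31 + 30 + 1 = 303 days (rest of Dec, Jan, Feb, Mar, Apr, May, Jun, Jul, Aug, Sep, Oct).
303 ÷ 7 = 43 full weeks with remainder 2, so 43 more Sundays after the first → 44.

44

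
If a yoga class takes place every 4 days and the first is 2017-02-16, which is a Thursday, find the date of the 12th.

The 12th occurrence is 11 intervals after the first: 11 × 4 = 44 days after 2017-02-16.
February has 28 days — 12 days to the end of February leaves 32.
March has 31 days (1 left).
1 day into April → 2017-04-01.

2017-04-01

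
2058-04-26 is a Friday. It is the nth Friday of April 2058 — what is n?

Day 26 falls in week ⌈26/7⌉ of the month.
Days 1–7 hold the 1st Friday, 8–14 the 2nd, 15–21 the 3rd, 22–28 the 4th, 29–31 the 5th.
26 is in the range for the 4th.

4th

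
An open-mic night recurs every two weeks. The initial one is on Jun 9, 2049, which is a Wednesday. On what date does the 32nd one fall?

The 32nd occurrence is 31 intervals after the first: 31 × 14 = 434 days after Jun 9, 2049.
Jun has 30 days — 21 days to the end of Jun leaves 413.
From end of Jun to end of 2049 is 184 days (229 left).
Jan has 31 days (198 left).
Feb has 28 days (170 left).
Mar has 31 days (139 left).
Apr has 30 days (109 left).
May has 31 days (78 left).
Jun has 30 days (48 left).
Jul has 31 days (17 left).
17 days into Aug → Aug 17, 2050.

Aug 17, 2050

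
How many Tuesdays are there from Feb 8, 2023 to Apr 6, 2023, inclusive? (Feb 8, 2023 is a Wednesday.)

Feb 8, 2023 is a Wednesday; the first Tuesday on or after it is Feb 14, 2023 (6 days later).
From Feb 14, 2023 to Apr 6, 2023: 14 + 31 + 6 = 51 days (rest of Feb, Mar, Apr).
51 ÷ 7 = 7 full weeks with remainder 2, so 7 more Tuesdays after the first → 8.

8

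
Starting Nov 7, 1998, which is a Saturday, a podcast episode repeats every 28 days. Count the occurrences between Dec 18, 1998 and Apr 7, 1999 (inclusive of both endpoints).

4

Occurrences land 28·i days after Nov 7, 1998 for i = 0, 1, 2, …
Dec 18, 1998 is 41 days after the start; 41 ÷ 28 = 1 remainder 13; since the remainder is 13, round up to i = 2. First occurrence in the window: #3 on Jan 2, 1999 (2×28 = 56 days in).
Apr 7, 1999 is 151 days after the start; 151 ÷ 28 = 5 remainder 11. Last occurrence in the window: #6 on Mar 27, 1999.
Occurrences #3 through #6: 4 in total.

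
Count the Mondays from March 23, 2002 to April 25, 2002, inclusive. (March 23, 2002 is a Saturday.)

5

March 23, 2002 is a Saturday; the first Monday on or after it is March 25, 2002 (2 days later).
From March 25, 2002 to April 25, 2002: 6 + 25 = 31 days (rest of March, April).
31 ÷ 7 = 4 full weeks with remainder 3, so 4 more Mondays after the first → 5.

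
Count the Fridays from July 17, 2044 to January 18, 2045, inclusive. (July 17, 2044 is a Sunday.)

26

July 17, 2044 is a Sunday; the first Friday on or after it is July 22, 2044 (5 days later).
From July 22, 2044 to January 18, 2045: 9 + 31 + 30 + 31 + 30 + 31 + 18 = 180 days (rest of July, August, September, October, November, December, January).
180 ÷ 7 = 25 full weeks with remainder 5, so 25 more Fridays after the first → 26.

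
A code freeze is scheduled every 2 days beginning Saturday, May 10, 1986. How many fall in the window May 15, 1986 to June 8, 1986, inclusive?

12

Occurrences land 2·i days after May 10, 1986 for i = 0, 1, 2, …
May 15, 1986 is 5 days after the start; 5 ÷ 2 = 2 remainder 1; since the remainder is 1, round up to i = 3. First occurrence in the window: #4 on May 16, 1986 (3×2 = 6 days in).
June 8, 1986 is 29 days after the start; 29 ÷ 2 = 14 remainder 1. Last occurrence in the window: #15 on June 7, 1986.
Occurrences #4 through #15: 12 in total.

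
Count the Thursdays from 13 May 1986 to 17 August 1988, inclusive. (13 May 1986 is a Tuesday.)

13 May 1986 is a Tuesday; the first Thursday on or after it is 15 May 1986 (2 days later).
From 15 May 1986 to 17 August 1988: 230 + 365 + 230 = 825 days (rest of 1986, 1987, to 17 August 1988 in 1988).
825 ÷ 7 = 117 full weeks with remainder 6, so 117 more Thursdays after the first → 118.

118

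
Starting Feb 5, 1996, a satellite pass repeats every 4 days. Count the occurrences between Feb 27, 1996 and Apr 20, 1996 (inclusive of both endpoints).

Occurrences land 4·i days after Feb 5, 1996 for i = 0, 1, 2, …
Feb 27, 1996 is 22 days after the start; 22 ÷ 4 = 5 remainder 2; since the remainder is 2, round up to i = 6. First occurrence in the window: #7 on Feb 29, 1996 (6×4 = 24 days in).
Apr 20, 1996 is 75 days after the start; 75 ÷ 4 = 18 remainder 3. Last occurrence in the window: #19 on Apr 17, 1996.
Occurrences #7 through #19: 13 in total.

13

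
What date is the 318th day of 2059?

January has 31 days (318 − 31 = 287 remain).
February has 28 days (287 − 28 = 259 remain).
March has 31 days (259 − 31 = 228 remain).
April has 30 days (228 − 30 = 198 remain).
May has 31 days (198 − 31 = 167 remain).
June has 30 days (167 − 30 = 137 remain).
July has 31 days (137 − 31 = 106 remain).
August has 31 days (106 − 31 = 75 remain).
September has 30 days (75 − 30 = 45 remain).
October has 31 days (45 − 31 = 14 remain).
14 into November → November 14.

14 November 2059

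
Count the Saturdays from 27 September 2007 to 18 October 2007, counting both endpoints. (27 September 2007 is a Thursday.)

3

27 September 2007 is a Thursday; the first Saturday on or after it is 29 September 2007 (2 days later).
From 29 September 2007 to 18 October 2007: 1 + 18 = 19 days (rest of September, October).
19 ÷ 7 = 2 full weeks with remainder 5, so 2 more Saturdays after the first → 3.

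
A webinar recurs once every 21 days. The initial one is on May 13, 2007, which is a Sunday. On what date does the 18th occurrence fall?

May 4, 2008

The 18th occurrence is 17 intervals after the first: 17 × 21 = 357 days after May 13, 2007.
May has 31 days — 18 days to the end of May leaves 339.
June has 30 days (309 left).
July has 31 days (278 left).
August has 31 days (247 left).
September has 30 days (217 left).
October has 31 days (186 left).
November has 30 days (156 left).
December has 31 days (125 left).
January has 31 days (94 left).
February has 29 days (65 left).
March has 31 days (34 left).
April has 30 days (4 left).
4 days into May → May 4, 2008.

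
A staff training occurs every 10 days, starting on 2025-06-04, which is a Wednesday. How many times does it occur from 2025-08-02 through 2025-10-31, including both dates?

9

Occurrences land 10·i days after 2025-06-04 for i = 0, 1, 2, …
2025-08-02 is 59 days after the start; 59 ÷ 10 = 5 remainder 9; since the remainder is 9, round up to i = 6. First occurrence in the window: #7 on 2025-08-03 (6×10 = 60 days in).
2025-10-31 is 149 days after the start; 149 ÷ 10 = 14 remainder 9. Last occurrence in the window: #15 on 2025-10-22.
Occurrences #7 through #15: 9 in total.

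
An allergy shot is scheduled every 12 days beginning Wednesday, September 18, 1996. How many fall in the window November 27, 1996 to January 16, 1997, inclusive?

5

Occurrences land 12·i days after September 18, 1996 for i = 0, 1, 2, …
November 27, 1996 is 70 days after the start; 70 ÷ 12 = 5 remainder 10; since the remainder is 10, round up to i = 6. First occurrence in the window: #7 on November 29, 1996 (6×12 = 72 days in).
January 16, 1997 is 120 days after the start; 120 ÷ 12 = 10 remainder 0. Last occurrence in the window: #11 on January 16, 1997.
Occurrences #7 through #11: 5 in total.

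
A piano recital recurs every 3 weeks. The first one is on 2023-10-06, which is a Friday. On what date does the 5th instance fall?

The 5th occurrence is 4 intervals after the first: 4 × 21 = 84 days after 2023-10-06.
October has 31 days — 25 days to the end of October leaves 59.
November has 30 days (29 left).
29 days into December → 2023-12-29.

2023-12-29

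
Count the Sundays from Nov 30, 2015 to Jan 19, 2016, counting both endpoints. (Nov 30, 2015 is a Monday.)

7

Nov 30, 2015 is a Monday; the first Sunday on or after it is Dec 6, 2015 (6 days later).
From Dec 6, 2015 to Jan 19, 2016: 25 + 19 = 44 days (rest of Dec, Jan).
44 ÷ 7 = 6 full weeks with remainder 2, so 6 more Sundays after the first → 7.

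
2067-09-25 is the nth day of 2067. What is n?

268

Days in months before September: 31 + 28 + 31 + 30 + 31 + 30 + 31 + 31 = 243.
Plus 25 days into September → day 268.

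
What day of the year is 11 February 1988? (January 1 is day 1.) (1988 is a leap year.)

42

Days in months before February: 31 = 31.
Plus 11 days into February → day 42.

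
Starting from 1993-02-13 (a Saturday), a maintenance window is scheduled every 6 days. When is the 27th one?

The 27th occurrence is 26 intervals after the first: 26 × 6 = 156 days after 1993-02-13.
February has 28 days — 15 days to the end of February leaves 141.
March has 31 days (110 left).
April has 30 days (80 left).
May has 31 days (49 left).
June has 30 days (19 left).
19 days into July → 1993-07-19.

1993-07-19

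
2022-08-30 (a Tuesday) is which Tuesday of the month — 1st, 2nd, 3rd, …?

5th

Day 30 falls in week ⌈30/7⌉ of the month.
Days 1–7 hold the 1st Tuesday, 8–14 the 2nd, 15–21 the 3rd, 22–28 the 4th, 29–31 the 5th.
30 is in the range for the 5th.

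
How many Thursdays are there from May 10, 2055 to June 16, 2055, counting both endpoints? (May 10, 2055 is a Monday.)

May 10, 2055 is a Monday; the first Thursday on or after it is May 13, 2055 (3 days later).
From May 13, 2055 to June 16, 2055: 18 + 16 = 34 days (rest of May, June).
34 ÷ 7 = 4 full weeks with remainder 6, so 4 more Thursdays after the first → 5.

5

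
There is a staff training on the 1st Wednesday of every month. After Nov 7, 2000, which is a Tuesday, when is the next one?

Dec 6, 2000

Nov 2000 starts on a Wednesday, so its 1st Wednesday is Nov 1, 2000.
That is not after Nov 7, 2000, so look at Dec 2000.
Dec 2000 starts on a Friday, so its 1st Wednesday is Dec 6, 2000 (5 days in).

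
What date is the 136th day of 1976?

15 May 1976

January has 31 days (136 − 31 = 105 remain).
February has 29 days (105 − 29 = 76 remain).
March has 31 days (76 − 31 = 45 remain).
April has 30 days (45 − 30 = 15 remain).
15 into May → May 15.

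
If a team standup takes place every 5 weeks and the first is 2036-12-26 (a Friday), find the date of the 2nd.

2037-01-30

The 2nd occurrence is 1 interval after the first: 1 × 35 = 35 days after 2036-12-26.
December has 31 days — 5 days to the end of December leaves 30.
30 days into January → 2037-01-30.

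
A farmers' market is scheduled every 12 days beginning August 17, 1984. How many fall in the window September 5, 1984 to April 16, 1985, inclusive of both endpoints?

19

Occurrences land 12·i days after August 17, 1984 for i = 0, 1, 2, …
September 5, 1984 is 19 days after the start; 19 ÷ 12 = 1 remainder 7; since the remainder is 7, round up to i = 2. First occurrence in the window: #3 on September 10, 1984 (2×12 = 24 days in).
April 16, 1985 is 242 days after the start; 242 ÷ 12 = 20 remainder 2. Last occurrence in the window: #21 on April 14, 1985.
Occurrences #3 through #21: 19 in total.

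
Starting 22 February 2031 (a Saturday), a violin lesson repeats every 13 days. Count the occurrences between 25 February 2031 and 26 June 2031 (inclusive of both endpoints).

9

Occurrences land 13·i days after 22 February 2031 for i = 0, 1, 2, …
25 February 2031 is 3 days after the start; 3 ÷ 13 = 0 remainder 3; since the remainder is 3, round up to i = 1. First occurrence in the window: #2 on 7 March 2031 (1×13 = 13 days in).
26 June 2031 is 124 days after the start; 124 ÷ 13 = 9 remainder 7. Last occurrence in the window: #10 on 19 June 2031.
Occurrences #2 through #10: 9 in total.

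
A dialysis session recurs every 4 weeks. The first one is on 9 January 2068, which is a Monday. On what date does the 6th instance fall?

28 May 2068

The 6th occurrence is 5 intervals after the first: 5 × 28 = 140 days after 9 January 2068.
January has 31 days — 22 days to the end of January leaves 118.
February has 29 days (89 left).
March has 31 days (58 left).
April has 30 days (28 left).
28 days into May → 28 May 2068.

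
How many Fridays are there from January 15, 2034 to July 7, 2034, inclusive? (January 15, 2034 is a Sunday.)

25

January 15, 2034 is a Sunday; the first Friday on or after it is January 20, 2034 (5 days later).
From January 20, 2034 to July 7, 2034: 11 + 28 + 31 + 30 + 31 + 30 + 7 = 168 days (rest of January, February, March, April, May, June, July).
168 ÷ 7 = 24 full weeks with remainder 0, so 24 more Fridays after the first → 25.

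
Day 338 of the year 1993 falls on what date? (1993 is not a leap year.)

4 December 1993

January has 31 days (338 − 31 = 307 remain).
February has 28 days (307 − 28 = 279 remain).
March has 31 days (279 − 31 = 248 remain).
April has 30 days (248 − 30 = 218 remain).
May has 31 days (218 − 31 = 187 remain).
June has 30 days (187 − 30 = 157 remain).
July has 31 days (157 − 31 = 126 remain).
August has 31 days (126 − 31 = 95 remain).
September has 30 days (95 − 30 = 65 remain).
October has 31 days (65 − 31 = 34 remain).
November has 30 days (34 − 30 = 4 remain).
4 into December → December 4.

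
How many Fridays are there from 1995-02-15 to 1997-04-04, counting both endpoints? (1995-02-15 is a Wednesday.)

1995-02-15 is a Wednesday; the first Friday on or after it is 1995-02-17 (2 days later).
From 1995-02-17 to 1997-04-04: 317 + 366 + 94 = 777 days (rest of 1995, 1996, to 1997-04-04 in 1997).
777 ÷ 7 = 111 full weeks with remainder 0, so 111 more Fridays after the first → 112.

112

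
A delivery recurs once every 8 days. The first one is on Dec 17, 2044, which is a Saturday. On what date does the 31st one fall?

The 31st occurrence is 30 intervals after the first: 30 × 8 = 240 days after Dec 17, 2044.
Dec has 31 days — 14 days to the end of Dec leaves 226.
Jan has 31 days (195 left).
Feb has 28 days (167 left).
Mar has 31 days (136 left).
Apr has 30 days (106 left).
May has 31 days (75 left).
Jun has 30 days (45 left).
Jul has 31 days (14 left).
14 days into Aug → Aug 14, 2045.

Aug 14, 2045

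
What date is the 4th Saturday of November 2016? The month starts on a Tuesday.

26 November 2016

November 2016 begins on a Tuesday, so the first Saturday is November 5 (4 days later).
The 4th Saturday is 3 weeks later: 5 + 21 = 26.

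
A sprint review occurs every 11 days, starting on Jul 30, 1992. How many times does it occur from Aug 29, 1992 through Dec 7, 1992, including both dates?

9

Occurrences land 11·i days after Jul 30, 1992 for i = 0, 1, 2, …
Aug 29, 1992 is 30 days after the start; 30 ÷ 11 = 2 remainder 8; since the remainder is 8, round up to i = 3. First occurrence in the window: #4 on Sep 1, 1992 (3×11 = 33 days in).
Dec 7, 1992 is 130 days after the start; 130 ÷ 11 = 11 remainder 9. Last occurrence in the window: #12 on Nov 28, 1992.
Occurrences #4 through #12: 9 in total.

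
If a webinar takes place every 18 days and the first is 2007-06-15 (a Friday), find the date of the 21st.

2008-06-09

The 21st occurrence is 20 intervals after the first: 20 × 18 = 360 days after 2007-06-15.
June has 30 days — 15 days to the end of June leaves 345.
July has 31 days (314 left).
August has 31 days (283 left).
September has 30 days (253 left).
October has 31 days (222 left).
November has 30 days (192 left).
December has 31 days (161 left).
January has 31 days (130 left).
February has 29 days (101 left).
March has 31 days (70 left).
April has 30 days (40 left).
May has 31 days (9 left).
9 days into June → 2008-06-09.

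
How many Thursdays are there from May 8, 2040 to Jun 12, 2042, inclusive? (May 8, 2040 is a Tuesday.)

May 8, 2040 is a Tuesday; the first Thursday on or after it is May 10, 2040 (2 days later).
From May 10, 2040 to Jun 12, 2042: 235 + 365 + 163 = 763 days (rest of 2040, 2041, to Jun 12, 2042 in 2042).
763 ÷ 7 = 109 full weeks with remainder 0, so 109 more Thursdays after the first → 110.

110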